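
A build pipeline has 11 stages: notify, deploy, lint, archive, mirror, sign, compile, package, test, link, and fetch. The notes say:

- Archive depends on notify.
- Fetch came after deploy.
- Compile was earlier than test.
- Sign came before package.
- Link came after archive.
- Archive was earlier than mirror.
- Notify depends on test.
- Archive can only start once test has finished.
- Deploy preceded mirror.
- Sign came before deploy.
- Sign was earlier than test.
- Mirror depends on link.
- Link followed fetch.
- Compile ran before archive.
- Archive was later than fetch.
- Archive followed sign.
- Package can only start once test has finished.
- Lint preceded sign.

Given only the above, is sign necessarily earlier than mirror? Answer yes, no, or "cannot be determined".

yes

Chain the constraints: sign → deploy → mirror. Each link is directly stated, so sign comes before mirror.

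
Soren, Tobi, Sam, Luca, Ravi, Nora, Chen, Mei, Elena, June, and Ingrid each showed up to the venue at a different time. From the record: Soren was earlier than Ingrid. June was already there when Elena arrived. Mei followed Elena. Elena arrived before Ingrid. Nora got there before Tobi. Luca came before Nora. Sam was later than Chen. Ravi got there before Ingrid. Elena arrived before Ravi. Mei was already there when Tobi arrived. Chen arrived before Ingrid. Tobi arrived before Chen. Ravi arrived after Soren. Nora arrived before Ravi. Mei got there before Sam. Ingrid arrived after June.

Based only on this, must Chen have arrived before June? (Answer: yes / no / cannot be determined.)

Tracing the constraints gives June → Elena → Mei → Tobi → Chen, so June must come before Chen.
That means Chen cannot be before June.

no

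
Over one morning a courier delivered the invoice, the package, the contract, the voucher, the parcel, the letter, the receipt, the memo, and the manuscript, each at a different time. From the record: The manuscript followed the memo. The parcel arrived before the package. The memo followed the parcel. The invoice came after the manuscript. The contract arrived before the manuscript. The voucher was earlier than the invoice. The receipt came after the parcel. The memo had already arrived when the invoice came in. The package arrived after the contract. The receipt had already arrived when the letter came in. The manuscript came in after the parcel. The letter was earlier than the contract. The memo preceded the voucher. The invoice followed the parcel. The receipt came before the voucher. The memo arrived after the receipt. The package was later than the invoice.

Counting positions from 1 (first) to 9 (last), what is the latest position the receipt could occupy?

2

The receipt must come before the contract, the invoice, the letter, the manuscript, the memo, the package, and the voucher — 7 items forced after it.
Everything else can be placed before the receipt in some valid order, so the receipt can sit as late as position 9 − 7 = 2.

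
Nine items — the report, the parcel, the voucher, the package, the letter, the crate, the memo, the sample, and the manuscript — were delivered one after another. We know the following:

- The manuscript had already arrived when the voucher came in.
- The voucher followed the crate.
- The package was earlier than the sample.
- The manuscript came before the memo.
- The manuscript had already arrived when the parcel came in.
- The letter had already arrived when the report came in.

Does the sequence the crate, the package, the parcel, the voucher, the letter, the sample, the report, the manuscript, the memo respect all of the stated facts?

no

The constraints require the manuscript before the parcel, but in the proposed sequence the parcel appears ahead of the manuscript. That one violation is enough.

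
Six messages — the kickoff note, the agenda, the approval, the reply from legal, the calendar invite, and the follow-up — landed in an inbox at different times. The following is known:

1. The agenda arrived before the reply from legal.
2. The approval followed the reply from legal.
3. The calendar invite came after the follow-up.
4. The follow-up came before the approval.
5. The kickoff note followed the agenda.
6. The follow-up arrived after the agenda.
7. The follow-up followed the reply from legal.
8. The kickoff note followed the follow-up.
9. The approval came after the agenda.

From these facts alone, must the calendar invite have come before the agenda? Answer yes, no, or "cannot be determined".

Tracing the constraints gives the agenda → the follow-up → the calendar invite, so the agenda must come before the calendar invite.
That means the calendar invite cannot be before the agenda.

no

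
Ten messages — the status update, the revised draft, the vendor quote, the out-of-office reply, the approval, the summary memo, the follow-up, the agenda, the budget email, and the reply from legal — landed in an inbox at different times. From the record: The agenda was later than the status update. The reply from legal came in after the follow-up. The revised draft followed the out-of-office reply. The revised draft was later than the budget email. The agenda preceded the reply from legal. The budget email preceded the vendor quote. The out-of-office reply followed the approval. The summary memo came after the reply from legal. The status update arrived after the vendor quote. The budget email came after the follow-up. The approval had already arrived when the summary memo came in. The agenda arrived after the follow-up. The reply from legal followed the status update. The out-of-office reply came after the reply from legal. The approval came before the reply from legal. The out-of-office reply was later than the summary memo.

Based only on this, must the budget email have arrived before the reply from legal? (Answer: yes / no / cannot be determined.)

Chain the constraints: the budget email → the vendor quote → the status update → the reply from legal. Each link is directly stated, so the budget email comes before the reply from legal.

yes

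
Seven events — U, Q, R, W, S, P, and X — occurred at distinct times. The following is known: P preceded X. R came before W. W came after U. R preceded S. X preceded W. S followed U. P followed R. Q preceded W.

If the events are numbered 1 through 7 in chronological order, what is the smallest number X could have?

P and R must both come before X — 2 forced predecessors.
Nothing else is forced ahead of X, so its earliest slot is position 2 + 1 = 3.

3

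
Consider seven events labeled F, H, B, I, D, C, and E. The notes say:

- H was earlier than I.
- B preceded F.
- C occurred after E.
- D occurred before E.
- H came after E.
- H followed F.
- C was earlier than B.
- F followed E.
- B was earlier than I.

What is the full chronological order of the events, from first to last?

The constraints fix every adjacent pair, so only one ordering works:
D → E → C → B → F → H → I.

D, E, C, B, F, H, I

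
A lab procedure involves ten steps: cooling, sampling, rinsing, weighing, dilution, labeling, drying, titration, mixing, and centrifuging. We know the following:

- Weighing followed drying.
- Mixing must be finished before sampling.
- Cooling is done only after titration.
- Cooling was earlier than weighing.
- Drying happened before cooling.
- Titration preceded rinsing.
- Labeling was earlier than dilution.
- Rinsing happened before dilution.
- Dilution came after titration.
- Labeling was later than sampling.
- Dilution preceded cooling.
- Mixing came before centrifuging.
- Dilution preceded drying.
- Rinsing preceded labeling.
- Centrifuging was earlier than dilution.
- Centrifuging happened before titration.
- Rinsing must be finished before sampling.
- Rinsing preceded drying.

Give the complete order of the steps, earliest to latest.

The constraints fix every adjacent pair, so only one ordering works:
mixing → centrifuging → titration → rinsing → sampling → labeling → dilution → drying → cooling → weighing.

mixing, centrifuging, titration, rinsing, sampling, labeling, dilution, drying, cooling, weighing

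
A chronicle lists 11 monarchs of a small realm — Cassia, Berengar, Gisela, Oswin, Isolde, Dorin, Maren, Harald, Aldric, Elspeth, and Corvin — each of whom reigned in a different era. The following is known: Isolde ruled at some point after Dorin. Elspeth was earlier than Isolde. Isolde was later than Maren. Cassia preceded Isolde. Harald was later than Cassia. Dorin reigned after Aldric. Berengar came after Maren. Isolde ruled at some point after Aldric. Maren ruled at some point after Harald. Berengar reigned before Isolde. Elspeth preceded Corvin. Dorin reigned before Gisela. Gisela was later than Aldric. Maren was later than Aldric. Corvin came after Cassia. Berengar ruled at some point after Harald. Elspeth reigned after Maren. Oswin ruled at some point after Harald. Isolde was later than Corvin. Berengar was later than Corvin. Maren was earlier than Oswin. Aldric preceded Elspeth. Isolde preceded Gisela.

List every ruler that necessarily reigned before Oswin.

Aldric, Cassia, Harald, Maren

Directly stated before Oswin: Harald and Maren.
Aldric reaches Oswin via Aldric → Maren → Oswin.
Cassia reaches Oswin via Cassia → Harald → Oswin.
No chain forces Berengar (or any of the others) ahead of Oswin.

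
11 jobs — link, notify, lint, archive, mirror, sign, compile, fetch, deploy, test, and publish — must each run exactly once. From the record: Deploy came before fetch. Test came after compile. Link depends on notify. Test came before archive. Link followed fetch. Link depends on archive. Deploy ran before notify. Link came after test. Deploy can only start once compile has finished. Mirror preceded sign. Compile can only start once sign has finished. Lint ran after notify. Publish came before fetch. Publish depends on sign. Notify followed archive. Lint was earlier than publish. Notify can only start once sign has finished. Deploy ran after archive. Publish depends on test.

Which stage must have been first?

Mirror has a chain of constraints placing it before every other stage, so mirror must be first.

mirror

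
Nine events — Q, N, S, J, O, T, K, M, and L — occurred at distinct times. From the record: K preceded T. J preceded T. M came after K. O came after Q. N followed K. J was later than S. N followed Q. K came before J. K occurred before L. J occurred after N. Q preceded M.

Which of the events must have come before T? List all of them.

Directly stated before T: J and K.
N reaches T via N → J → T.
Q reaches T via Q → N → J → T.
S reaches T via S → J → T.
No chain forces O (or any of the others) ahead of T.

J, K, N, Q, S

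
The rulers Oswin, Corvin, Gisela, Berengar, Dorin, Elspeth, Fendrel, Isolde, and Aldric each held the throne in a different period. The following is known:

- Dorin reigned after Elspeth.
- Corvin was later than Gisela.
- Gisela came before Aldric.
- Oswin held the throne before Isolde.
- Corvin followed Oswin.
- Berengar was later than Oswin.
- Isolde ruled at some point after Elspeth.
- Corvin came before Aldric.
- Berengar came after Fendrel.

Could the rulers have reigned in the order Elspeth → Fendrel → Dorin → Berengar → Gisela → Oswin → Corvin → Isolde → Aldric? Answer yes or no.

no

The constraints require Oswin before Berengar, but in the proposed sequence Berengar appears ahead of Oswin. That one violation is enough.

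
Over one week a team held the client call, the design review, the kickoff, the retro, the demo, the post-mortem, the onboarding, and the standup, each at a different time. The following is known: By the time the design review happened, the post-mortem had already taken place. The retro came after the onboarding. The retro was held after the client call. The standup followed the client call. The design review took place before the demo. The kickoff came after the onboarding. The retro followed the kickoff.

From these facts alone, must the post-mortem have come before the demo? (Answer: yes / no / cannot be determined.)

Chain the constraints: the post-mortem → the design review → the demo. Each link is directly stated, so the post-mortem comes before the demo.

yes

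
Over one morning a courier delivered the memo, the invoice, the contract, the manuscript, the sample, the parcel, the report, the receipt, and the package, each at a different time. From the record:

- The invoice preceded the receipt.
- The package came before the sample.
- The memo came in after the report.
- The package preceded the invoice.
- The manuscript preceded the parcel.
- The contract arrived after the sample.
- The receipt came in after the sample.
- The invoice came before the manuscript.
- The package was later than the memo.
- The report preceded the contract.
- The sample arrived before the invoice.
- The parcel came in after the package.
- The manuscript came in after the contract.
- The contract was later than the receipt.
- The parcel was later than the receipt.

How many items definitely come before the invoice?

4

Directly stated before the invoice: the package and the sample.
The memo reaches the invoice via the memo → the package → the invoice.
The report reaches the invoice via the report → the memo → the package → the invoice.
That's the memo, the package, the report, and the sample — 4 in all.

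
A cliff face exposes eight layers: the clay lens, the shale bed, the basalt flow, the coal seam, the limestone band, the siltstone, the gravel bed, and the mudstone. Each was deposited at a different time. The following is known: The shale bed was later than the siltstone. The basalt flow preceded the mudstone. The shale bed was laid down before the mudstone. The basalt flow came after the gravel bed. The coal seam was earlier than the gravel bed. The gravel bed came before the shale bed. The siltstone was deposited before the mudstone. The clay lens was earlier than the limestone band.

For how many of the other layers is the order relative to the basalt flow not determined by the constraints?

4

Forced before the basalt flow: the coal seam and the gravel bed; forced after the basalt flow: the mudstone.
That leaves the clay lens, the limestone band, the shale bed, and the siltstone with no forced order relative to the basalt flow — 4.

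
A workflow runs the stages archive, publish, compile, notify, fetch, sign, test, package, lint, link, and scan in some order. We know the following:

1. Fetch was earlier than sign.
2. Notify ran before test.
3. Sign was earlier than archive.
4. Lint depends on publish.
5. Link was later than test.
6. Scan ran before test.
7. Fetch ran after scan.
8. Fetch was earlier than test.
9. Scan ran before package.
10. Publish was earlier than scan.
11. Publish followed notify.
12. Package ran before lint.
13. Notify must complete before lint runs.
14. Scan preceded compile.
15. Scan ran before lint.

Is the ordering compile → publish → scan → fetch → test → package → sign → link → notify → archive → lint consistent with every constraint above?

The constraints require scan before compile, but in the proposed sequence compile appears ahead of scan. That one violation is enough.

no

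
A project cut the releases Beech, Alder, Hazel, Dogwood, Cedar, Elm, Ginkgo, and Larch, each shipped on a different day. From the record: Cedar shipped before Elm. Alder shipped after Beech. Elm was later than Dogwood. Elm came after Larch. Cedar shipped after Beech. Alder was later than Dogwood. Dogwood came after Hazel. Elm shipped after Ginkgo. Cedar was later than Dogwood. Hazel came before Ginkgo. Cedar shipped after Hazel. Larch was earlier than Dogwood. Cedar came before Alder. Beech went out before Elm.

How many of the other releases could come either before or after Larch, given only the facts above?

Forced after Larch: Alder, Cedar, Dogwood, and Elm.
That leaves Beech, Ginkgo, and Hazel with no forced order relative to Larch — 3.

3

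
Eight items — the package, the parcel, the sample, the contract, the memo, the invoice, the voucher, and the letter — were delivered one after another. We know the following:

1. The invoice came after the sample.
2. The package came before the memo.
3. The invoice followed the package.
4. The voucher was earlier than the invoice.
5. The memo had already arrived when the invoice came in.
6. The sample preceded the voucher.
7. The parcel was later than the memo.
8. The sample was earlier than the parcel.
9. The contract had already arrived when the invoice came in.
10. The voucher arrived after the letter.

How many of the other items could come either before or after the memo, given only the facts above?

Forced before the memo: the package; forced after the memo: the invoice and the parcel.
That leaves the contract, the letter, the sample, and the voucher with no forced order relative to the memo — 4.

4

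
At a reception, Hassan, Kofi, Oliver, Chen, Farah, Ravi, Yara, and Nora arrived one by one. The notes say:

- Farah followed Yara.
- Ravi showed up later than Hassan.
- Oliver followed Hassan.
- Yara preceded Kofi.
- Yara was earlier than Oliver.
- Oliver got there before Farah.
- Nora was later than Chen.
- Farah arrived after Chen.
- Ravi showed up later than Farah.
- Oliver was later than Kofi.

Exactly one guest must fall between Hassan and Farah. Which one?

Tracing the constraints gives Hassan → Oliver → Farah, so Oliver sits after Hassan and before Farah.
No other guest is forced both after Hassan and before Farah.

Oliver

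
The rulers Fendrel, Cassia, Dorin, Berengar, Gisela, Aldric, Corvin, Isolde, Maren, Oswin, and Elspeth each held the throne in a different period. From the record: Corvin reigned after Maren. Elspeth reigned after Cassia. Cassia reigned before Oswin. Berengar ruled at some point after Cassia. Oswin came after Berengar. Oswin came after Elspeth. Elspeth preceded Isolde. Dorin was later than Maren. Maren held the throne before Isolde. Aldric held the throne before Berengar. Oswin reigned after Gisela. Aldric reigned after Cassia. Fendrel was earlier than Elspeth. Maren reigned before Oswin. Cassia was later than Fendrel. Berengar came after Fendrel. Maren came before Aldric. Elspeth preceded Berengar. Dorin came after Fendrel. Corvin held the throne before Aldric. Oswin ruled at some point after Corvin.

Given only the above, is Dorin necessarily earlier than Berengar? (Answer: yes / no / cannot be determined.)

No chain of stated constraints runs from Dorin to Berengar, and none runs from Berengar to Dorin either.
So the relative order of Dorin and Berengar is not fixed by the given facts.

cannot be determined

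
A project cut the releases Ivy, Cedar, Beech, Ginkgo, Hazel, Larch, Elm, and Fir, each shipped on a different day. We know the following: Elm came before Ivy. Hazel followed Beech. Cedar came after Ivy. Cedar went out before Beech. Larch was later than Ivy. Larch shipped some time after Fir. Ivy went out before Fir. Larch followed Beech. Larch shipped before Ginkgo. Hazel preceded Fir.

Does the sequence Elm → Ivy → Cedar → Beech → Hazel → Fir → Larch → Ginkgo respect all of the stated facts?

yes

Check each stated constraint against the proposed order — e.g. Ivy is ahead of Fir; Ivy is ahead of Larch. Every pair is in the required order; nothing is violated.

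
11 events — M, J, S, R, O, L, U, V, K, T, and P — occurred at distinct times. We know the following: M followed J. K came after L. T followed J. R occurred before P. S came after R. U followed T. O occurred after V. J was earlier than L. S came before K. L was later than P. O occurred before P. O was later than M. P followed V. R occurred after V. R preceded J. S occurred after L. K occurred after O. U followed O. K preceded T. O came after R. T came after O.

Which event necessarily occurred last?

Every other event has a chain of constraints placing it before U, so U is last.

U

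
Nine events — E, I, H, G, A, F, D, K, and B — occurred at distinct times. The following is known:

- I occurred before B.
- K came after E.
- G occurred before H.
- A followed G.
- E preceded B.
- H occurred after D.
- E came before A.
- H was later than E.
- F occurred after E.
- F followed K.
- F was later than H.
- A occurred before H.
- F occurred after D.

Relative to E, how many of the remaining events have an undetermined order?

3

Forced after E: A, B, F, H, and K.
That leaves D, G, and I with no forced order relative to E — 3.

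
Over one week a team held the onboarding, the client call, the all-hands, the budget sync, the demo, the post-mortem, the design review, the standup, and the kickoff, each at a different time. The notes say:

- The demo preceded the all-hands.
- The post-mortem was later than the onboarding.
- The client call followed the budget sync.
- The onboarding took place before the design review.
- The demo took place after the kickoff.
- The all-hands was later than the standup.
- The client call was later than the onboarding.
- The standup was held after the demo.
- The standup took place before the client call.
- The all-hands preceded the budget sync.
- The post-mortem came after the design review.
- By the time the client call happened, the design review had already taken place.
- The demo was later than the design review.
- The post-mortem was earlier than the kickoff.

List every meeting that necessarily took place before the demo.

the design review, the kickoff, the onboarding, the post-mortem

Directly stated before the demo: the design review and the kickoff.
The onboarding reaches the demo via the onboarding → the design review → the demo.
The post-mortem reaches the demo via the post-mortem → the kickoff → the demo.
No chain forces the client call (or any of the others) ahead of the demo.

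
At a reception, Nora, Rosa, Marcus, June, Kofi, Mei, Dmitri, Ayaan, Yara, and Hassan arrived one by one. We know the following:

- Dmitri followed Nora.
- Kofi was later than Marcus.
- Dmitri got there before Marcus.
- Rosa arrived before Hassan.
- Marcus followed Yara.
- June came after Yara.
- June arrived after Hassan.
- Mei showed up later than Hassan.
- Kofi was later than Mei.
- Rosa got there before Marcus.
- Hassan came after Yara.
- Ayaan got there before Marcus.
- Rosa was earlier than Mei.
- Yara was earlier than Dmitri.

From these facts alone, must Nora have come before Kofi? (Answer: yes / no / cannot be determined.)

yes

Chain the constraints: Nora → Dmitri → Marcus → Kofi. Each link is directly stated, so Nora comes before Kofi.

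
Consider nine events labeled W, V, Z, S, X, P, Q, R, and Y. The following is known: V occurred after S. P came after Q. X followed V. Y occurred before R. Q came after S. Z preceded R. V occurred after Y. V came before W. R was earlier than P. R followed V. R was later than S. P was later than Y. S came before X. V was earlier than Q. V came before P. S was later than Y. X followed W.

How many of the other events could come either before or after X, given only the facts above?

Forced before X: S, V, W, and Y.
That leaves P, Q, R, and Z with no forced order relative to X — 4.

4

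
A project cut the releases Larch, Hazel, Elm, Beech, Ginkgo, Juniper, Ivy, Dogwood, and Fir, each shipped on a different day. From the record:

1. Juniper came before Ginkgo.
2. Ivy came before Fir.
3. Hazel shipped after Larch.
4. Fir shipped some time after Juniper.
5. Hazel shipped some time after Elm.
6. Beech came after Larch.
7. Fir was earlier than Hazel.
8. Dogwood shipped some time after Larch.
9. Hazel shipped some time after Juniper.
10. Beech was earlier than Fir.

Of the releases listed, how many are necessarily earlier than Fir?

4

Directly stated before Fir: Beech, Ivy, and Juniper.
Larch reaches Fir via Larch → Beech → Fir.
No chain forces Hazel (or any of the others) ahead of Fir.
That's Beech, Ivy, Juniper, and Larch — 4 in all.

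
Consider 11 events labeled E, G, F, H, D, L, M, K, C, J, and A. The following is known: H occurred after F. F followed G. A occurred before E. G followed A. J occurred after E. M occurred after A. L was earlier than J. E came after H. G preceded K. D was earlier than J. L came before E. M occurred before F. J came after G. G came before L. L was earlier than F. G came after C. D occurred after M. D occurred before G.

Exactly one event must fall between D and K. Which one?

Tracing the constraints gives D → G → K, so G sits after D and before K.
No other event is forced both after D and before K.

G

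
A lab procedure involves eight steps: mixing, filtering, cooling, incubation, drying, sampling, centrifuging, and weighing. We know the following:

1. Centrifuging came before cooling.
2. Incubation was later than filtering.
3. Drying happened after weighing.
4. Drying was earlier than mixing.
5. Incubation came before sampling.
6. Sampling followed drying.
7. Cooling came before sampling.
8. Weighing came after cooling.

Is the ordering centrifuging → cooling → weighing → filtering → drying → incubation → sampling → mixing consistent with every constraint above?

Check each stated constraint against the proposed order — e.g. drying is ahead of mixing; cooling is ahead of sampling. Every pair is in the required order; nothing is violated.

yes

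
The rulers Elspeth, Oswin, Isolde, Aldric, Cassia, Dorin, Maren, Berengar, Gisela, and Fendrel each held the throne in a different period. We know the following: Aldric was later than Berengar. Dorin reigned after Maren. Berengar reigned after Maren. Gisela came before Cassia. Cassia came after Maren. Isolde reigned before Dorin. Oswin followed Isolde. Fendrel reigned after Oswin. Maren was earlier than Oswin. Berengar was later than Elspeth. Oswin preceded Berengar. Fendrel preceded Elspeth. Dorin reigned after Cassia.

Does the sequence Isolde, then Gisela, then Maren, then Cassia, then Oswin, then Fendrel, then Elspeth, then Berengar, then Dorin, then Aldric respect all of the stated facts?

yes

Check each stated constraint against the proposed order — e.g. Maren is ahead of Dorin; Isolde is ahead of Dorin. Every pair is in the required order; nothing is violated.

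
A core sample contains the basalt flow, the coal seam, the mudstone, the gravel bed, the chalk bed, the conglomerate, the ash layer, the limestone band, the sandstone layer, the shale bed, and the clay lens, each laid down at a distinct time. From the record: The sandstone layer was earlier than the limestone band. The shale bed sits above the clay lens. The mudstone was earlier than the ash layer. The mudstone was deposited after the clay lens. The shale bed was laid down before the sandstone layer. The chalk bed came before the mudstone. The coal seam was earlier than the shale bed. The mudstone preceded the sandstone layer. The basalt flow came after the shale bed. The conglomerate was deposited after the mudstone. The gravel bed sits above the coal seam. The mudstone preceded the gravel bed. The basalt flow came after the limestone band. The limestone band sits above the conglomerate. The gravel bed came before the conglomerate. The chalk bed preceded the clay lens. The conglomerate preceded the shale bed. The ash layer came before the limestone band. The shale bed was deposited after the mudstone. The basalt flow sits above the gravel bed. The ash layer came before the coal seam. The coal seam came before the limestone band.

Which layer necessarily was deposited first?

the chalk bed

The chalk bed has a chain of constraints placing it before every other layer, so the chalk bed must be first.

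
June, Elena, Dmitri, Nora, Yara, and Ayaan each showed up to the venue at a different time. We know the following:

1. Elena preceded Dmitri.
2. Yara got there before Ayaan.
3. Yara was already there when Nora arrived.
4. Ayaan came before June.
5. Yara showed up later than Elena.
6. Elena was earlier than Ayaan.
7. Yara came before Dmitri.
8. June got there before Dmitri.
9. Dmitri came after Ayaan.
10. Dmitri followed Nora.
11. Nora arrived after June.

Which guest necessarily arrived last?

Every other guest has a chain of constraints placing them before Dmitri, so Dmitri is last.

Dmitri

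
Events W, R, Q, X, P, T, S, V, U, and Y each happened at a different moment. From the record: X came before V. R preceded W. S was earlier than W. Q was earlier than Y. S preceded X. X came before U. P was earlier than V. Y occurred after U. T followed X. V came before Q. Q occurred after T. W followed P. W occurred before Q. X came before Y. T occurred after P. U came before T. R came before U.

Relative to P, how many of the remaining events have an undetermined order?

Forced after P: Q, T, V, W, and Y.
That leaves R, S, U, and X with no forced order relative to P — 4.

4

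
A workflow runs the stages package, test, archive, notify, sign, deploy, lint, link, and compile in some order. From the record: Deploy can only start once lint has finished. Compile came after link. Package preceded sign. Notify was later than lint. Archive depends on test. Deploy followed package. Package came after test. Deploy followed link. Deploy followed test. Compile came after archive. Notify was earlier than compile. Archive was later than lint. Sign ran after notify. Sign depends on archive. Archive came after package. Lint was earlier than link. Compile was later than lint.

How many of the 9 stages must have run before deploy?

Directly stated before deploy: link, lint, package, and test.
No chain forces archive (or any of the others) ahead of deploy.
That's link, lint, package, and test — 4 in all.

4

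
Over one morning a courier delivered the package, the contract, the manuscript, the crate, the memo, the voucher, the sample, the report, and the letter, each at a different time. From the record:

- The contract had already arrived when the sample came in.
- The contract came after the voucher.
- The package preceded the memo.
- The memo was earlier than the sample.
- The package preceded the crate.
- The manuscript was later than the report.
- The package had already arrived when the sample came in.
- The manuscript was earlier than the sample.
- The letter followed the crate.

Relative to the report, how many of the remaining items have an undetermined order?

Forced after the report: the manuscript and the sample.
That leaves the contract, the crate, the letter, the memo, the package, and the voucher with no forced order relative to the report — 6.

6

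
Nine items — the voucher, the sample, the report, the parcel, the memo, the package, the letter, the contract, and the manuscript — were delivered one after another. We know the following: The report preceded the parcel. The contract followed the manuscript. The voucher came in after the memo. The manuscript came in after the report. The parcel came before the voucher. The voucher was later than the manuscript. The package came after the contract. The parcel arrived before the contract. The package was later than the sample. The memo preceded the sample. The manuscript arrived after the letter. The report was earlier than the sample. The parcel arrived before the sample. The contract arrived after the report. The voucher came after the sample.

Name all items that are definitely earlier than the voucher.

the letter, the manuscript, the memo, the parcel, the report, the sample

Directly stated before the voucher: the manuscript, the memo, the parcel, and the sample.
The letter reaches the voucher via the letter → the manuscript → the voucher.
The report reaches the voucher via the report → the sample → the voucher.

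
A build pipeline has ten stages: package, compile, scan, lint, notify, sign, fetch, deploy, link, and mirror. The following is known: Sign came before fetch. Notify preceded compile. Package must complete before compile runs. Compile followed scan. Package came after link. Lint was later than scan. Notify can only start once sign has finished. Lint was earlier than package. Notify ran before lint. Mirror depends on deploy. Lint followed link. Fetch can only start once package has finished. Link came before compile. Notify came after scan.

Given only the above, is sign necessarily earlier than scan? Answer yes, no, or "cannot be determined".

cannot be determined

No chain of stated constraints runs from sign to scan, and none runs from scan to sign either.
So the relative order of sign and scan is not fixed by the given facts.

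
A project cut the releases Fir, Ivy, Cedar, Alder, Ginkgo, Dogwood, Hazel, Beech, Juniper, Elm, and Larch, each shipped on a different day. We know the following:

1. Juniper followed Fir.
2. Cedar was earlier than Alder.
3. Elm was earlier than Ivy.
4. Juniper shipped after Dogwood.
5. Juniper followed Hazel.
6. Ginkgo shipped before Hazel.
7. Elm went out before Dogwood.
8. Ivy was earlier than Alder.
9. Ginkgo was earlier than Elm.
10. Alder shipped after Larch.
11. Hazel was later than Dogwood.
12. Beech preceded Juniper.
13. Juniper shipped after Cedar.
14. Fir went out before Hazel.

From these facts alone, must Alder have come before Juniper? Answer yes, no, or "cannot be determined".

No chain of stated constraints runs from Alder to Juniper, and none runs from Juniper to Alder either.
So the relative order of Alder and Juniper is not fixed by the given facts.

cannot be determined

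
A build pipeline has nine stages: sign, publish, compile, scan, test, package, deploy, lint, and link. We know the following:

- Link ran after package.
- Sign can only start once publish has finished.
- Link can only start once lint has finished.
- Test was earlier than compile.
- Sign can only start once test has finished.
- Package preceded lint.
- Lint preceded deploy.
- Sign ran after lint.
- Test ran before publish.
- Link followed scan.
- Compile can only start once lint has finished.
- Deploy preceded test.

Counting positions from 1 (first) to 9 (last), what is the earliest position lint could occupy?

Package must come before lint — 1 forced predecessor.
Nothing else is forced ahead of lint, so its earliest slot is position 1 + 1 = 2.

2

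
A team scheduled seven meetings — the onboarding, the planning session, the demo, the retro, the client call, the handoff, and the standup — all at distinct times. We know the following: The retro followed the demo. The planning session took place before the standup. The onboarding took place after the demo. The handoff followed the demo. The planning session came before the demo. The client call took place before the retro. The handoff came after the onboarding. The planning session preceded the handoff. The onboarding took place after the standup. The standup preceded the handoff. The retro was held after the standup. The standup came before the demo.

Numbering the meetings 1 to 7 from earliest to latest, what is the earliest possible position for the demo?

3

The planning session and the standup must both come before the demo — 2 forced predecessors.
Nothing else is forced ahead of the demo, so its earliest slot is position 2 + 1 = 3.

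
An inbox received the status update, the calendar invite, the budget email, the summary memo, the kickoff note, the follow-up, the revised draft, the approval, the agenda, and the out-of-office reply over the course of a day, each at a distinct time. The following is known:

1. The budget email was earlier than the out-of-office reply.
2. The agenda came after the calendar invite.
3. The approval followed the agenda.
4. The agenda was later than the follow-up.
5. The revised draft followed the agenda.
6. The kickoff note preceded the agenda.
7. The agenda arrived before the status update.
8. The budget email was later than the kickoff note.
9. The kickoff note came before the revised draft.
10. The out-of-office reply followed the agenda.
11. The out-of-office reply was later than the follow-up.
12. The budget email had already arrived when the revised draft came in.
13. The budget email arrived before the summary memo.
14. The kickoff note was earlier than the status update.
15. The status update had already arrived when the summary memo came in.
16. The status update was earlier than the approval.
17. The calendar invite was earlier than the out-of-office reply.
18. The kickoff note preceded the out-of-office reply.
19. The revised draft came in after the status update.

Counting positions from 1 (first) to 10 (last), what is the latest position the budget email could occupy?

The budget email must come before the out-of-office reply, the revised draft, and the summary memo — 3 messages forced after it.
Everything else can be placed before the budget email in some valid order, so the budget email can sit as late as position 10 − 3 = 7.

7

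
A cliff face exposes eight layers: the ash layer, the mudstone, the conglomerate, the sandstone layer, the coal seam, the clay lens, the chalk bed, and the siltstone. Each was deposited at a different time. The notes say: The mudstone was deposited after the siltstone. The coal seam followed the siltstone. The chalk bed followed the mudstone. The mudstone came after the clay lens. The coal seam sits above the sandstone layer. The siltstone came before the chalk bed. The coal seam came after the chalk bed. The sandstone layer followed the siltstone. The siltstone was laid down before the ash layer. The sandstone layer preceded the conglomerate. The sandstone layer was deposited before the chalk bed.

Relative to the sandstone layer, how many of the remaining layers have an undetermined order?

Forced before the sandstone layer: the siltstone; forced after the sandstone layer: the chalk bed, the coal seam, and the conglomerate.
That leaves the ash layer, the clay lens, and the mudstone with no forced order relative to the sandstone layer — 3.

3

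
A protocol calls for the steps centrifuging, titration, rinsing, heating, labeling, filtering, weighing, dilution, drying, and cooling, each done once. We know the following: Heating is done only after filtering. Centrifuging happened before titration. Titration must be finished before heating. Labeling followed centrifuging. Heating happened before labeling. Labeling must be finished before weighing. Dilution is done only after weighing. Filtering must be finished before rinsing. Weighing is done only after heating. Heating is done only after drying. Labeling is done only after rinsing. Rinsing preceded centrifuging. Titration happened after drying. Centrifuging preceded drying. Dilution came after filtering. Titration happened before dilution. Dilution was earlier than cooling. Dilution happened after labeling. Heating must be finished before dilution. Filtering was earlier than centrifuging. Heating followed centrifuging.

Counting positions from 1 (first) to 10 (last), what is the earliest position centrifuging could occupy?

3

Filtering and rinsing must both come before centrifuging — 2 forced predecessors.
Nothing else is forced ahead of centrifuging, so its earliest slot is position 2 + 1 = 3.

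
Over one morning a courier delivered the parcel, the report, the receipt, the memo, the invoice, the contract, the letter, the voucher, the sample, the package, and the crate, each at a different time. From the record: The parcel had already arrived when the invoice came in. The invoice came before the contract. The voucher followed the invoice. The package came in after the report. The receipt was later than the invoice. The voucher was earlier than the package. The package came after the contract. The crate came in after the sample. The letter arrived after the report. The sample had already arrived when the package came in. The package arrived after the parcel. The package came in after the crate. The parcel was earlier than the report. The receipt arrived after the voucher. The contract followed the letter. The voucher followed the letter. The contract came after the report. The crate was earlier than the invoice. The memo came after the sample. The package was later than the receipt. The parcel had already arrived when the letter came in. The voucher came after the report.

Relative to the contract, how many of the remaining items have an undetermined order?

3

Forced before the contract: the crate, the invoice, the letter, the parcel, the report, and the sample; forced after the contract: the package.
That leaves the memo, the receipt, and the voucher with no forced order relative to the contract — 3.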